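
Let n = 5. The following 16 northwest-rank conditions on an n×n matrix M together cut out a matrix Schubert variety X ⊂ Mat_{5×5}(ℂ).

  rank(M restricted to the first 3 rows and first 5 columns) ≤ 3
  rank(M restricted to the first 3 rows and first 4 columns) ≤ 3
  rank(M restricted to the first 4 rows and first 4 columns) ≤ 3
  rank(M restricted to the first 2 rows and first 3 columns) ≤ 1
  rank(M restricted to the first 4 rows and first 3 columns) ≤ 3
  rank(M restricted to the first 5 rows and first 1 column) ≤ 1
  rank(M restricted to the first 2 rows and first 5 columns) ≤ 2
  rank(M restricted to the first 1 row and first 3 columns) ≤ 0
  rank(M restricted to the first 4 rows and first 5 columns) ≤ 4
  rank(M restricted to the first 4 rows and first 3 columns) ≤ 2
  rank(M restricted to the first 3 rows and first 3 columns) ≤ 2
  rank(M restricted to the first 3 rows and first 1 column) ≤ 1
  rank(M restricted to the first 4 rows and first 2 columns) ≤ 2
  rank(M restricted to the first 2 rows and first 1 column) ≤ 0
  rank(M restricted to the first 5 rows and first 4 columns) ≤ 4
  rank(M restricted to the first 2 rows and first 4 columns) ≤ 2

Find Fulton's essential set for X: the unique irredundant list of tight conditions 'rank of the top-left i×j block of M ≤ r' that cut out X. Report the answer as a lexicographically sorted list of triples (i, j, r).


Propagating the 16 rank bounds to every northwest block:

  R[1]: 0  0  0  1  1
  R[2]: 0  1  1  2  2
  R[3]: 1  2  2  3  3
  R[4]: 1  2  2  3  4
  R[5]: 1  2  3  4  5

the unique w with this rank table is (4, 2, 1, 5, 3).

D(w) has 5 cells with 3 SE-corners; essential set:

[(1, 3, 0), (2, 1, 0), (4, 3, 2)]


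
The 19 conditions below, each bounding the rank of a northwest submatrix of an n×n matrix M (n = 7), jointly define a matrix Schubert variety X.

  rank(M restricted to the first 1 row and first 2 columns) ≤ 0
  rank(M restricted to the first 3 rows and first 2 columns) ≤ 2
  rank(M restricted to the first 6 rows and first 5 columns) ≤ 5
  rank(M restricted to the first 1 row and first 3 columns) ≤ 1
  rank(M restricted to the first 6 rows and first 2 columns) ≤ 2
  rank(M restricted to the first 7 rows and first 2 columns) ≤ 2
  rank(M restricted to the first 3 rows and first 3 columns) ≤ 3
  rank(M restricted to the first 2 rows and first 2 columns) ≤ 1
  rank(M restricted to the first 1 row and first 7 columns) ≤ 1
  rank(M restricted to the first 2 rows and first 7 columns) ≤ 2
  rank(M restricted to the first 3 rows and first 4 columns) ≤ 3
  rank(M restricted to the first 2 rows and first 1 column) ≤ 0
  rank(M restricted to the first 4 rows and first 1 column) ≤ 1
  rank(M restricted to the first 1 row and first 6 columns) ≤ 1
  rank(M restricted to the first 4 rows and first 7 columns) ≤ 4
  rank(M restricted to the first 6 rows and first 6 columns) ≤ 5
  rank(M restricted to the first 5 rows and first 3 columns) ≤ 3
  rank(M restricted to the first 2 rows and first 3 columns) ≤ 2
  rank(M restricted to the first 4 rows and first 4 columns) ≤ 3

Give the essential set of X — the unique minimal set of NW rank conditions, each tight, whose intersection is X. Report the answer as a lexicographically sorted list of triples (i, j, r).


Propagating the 19 rank bounds to every northwest block:

  0  0  1  1  1  1  1
  0  1  2  2  2  2  2
  1  2  3  3  3  3  3
  1  2  3  3  4  4  4
  1  2  3  4  5  5  5
  1  2  3  4  5  5  6
  1  2  3  4  5  6  7

so w = (3, 2, 1, 5, 4, 7, 6).

|D(w)|=5, |Ess(w)|=4:

[(1, 2, 0), (2, 1, 0), (4, 4, 3), (6, 6, 5)]


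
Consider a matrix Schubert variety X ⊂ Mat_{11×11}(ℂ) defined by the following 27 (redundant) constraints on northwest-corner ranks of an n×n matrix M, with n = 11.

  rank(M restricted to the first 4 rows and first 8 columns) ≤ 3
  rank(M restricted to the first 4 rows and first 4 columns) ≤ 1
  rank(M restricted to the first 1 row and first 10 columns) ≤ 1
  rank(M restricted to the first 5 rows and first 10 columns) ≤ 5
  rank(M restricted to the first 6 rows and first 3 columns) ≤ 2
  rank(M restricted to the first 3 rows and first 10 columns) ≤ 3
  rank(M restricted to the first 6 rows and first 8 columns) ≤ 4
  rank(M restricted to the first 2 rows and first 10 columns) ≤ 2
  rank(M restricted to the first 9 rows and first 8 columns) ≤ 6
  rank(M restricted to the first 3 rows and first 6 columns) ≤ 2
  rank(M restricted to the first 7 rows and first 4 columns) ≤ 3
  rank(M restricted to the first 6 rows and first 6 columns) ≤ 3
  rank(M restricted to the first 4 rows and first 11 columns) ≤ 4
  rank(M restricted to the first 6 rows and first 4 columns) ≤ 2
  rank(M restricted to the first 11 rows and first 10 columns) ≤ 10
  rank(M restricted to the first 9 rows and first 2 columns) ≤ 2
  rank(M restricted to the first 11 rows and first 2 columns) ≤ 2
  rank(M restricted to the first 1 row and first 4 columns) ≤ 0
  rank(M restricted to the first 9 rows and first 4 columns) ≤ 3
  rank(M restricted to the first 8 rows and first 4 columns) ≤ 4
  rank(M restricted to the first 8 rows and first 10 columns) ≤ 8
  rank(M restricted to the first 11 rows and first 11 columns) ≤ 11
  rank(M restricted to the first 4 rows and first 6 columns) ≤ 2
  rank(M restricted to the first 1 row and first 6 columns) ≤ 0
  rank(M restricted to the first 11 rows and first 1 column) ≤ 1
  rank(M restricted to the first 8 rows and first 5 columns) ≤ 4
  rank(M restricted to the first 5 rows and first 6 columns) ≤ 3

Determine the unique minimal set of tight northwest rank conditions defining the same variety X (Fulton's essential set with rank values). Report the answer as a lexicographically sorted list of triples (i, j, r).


Rank table r_w(11×11) implied by the 27 constraints:

  row 1: 0  0  0  0  0  0  1  1  1  1  1
  row 2: 1  1  1  1  1  1  2  2  2  2  2
  row 3: 1  1  1  1  2  2  3  3  3  3  3
  row 4: 1  1  1  1  2  2  3  3  4  4  4
  row 5: 1  2  2  2  3  3  4  4  5  5  5
  row 6: 1  2  2  2  3  3  4  4  5  6  6
  row 7: 1  2  3  3  4  4  5  5  6  7  7
  row 8: 1  2  3  3  4  5  6  6  7  8  8
  row 9: 1  2  3  3  4  5  6  6  7  8  9
  row 10: 1  2  3  4  5  6  7  7  8  9  10
  row 11: 1  2  3  4  5  6  7  8  9  10  11

so w = (7, 1, 5, 9, 2, 10, 3, 6, 11, 4, 8).

9 SE-corners of the 21-cell Rothe diagram give Ess(w):

[(1, 6, 0), (4, 4, 1), (4, 6, 2), (4, 8, 3), (6, 4, 2), (6, 6, 3), (6, 8, 4), (9, 4, 3), (9, 8, 6)]


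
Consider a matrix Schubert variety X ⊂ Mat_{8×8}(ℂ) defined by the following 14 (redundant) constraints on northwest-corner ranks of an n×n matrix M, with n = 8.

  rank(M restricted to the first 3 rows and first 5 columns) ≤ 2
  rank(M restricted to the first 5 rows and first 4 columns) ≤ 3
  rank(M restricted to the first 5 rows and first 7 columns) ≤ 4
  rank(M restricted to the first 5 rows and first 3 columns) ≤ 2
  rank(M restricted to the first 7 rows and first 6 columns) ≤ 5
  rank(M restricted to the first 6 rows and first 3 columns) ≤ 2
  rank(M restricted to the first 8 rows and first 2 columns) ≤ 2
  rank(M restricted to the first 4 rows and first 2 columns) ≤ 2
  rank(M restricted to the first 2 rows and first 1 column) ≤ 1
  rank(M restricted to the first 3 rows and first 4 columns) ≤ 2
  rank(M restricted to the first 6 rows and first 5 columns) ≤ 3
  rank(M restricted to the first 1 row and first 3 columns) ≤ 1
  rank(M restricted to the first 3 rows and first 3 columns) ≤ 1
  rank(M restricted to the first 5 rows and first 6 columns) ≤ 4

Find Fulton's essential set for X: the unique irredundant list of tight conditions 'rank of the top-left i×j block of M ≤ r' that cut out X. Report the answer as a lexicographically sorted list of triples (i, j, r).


Propagating the 14 rank bounds to every northwest block:

  R[1]: 1 | 1 | 1 | 1 | 1 | 1 | 1 | 1
  R[2]: 1 | 1 | 1 | 2 | 2 | 2 | 2 | 2
  R[3]: 1 | 1 | 1 | 2 | 2 | 3 | 3 | 3
  R[4]: 1 | 2 | 2 | 3 | 3 | 4 | 4 | 4
  R[5]: 1 | 2 | 2 | 3 | 3 | 4 | 4 | 5
  R[6]: 1 | 2 | 2 | 3 | 3 | 4 | 5 | 6
  R[7]: 1 | 2 | 3 | 4 | 4 | 5 | 6 | 7
  R[8]: 1 | 2 | 3 | 4 | 5 | 6 | 7 | 8

giving w = (1, 4, 6, 2, 8, 7, 3, 5) via Δ²R.

Rothe diagram D(w) (10 cells), 5 SE-corners (essential conditions):

[(3, 3, 1), (3, 5, 2), (5, 7, 4), (6, 3, 2), (6, 5, 3)]


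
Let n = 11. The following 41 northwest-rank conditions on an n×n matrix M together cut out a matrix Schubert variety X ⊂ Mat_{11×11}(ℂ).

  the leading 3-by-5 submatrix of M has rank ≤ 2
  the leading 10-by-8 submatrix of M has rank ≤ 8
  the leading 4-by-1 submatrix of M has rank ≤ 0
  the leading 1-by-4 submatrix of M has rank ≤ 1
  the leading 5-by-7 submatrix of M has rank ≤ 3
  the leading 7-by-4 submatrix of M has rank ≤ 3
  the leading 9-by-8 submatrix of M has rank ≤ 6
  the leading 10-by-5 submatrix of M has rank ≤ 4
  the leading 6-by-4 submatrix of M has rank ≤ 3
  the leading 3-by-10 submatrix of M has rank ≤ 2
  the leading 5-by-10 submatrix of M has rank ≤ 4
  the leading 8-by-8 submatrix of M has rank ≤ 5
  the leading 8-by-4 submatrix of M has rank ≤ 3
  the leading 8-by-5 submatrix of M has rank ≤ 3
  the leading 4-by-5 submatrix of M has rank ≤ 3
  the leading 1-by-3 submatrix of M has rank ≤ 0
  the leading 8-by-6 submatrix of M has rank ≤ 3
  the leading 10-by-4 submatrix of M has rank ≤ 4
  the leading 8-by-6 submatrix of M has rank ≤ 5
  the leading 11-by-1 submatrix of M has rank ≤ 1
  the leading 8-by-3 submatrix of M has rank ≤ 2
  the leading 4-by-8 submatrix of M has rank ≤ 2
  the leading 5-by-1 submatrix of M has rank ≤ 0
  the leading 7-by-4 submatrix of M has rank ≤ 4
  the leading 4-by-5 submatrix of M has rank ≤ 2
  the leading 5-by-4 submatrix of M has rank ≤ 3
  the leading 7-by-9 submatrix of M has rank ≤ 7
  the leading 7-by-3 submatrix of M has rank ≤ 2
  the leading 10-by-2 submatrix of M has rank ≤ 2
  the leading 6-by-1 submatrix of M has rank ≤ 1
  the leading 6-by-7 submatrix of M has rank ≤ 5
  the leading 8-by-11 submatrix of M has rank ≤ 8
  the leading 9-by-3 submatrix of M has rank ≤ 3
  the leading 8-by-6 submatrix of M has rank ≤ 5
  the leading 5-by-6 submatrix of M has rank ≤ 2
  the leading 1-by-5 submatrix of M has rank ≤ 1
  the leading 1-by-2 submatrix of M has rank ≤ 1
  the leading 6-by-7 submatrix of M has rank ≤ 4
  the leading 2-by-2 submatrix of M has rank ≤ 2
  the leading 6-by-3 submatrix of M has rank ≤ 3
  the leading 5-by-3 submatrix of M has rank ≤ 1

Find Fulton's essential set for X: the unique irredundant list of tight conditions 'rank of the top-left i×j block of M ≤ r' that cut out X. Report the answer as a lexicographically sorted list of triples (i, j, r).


Reconstructing r_w from the 41 given conditions:

  0  0  0  1  1  1  1  1  1  1  1
  0  1  1  2  2  2  2  2  2  2  2
  0  1  1  2  2  2  2  2  2  2  3
  0  1  1  2  2  2  2  2  3  3  4
  0  1  1  2  2  2  3  3  4  4  5
  1  2  2  3  3  3  4  4  5  5  6
  1  2  2  3  3  3  4  5  6  6  7
  1  2  2  3  3  3  4  5  6  7  8
  1  2  3  4  4  4  5  6  7  8  9
  1  2  3  4  4  5  6  7  8  9  10
  1  2  3  4  5  6  7  8  9  10  11

second differences of R give the permutation w = (4, 2, 11, 9, 7, 1, 8, 10, 3, 6, 5).

|D(w)|=29, |Ess(w)|=9:

[(1, 3, 0), (3, 10, 2), (4, 8, 2), (5, 1, 0), (5, 3, 1), (5, 6, 2), (8, 3, 2), (8, 6, 3), (10, 5, 4)]


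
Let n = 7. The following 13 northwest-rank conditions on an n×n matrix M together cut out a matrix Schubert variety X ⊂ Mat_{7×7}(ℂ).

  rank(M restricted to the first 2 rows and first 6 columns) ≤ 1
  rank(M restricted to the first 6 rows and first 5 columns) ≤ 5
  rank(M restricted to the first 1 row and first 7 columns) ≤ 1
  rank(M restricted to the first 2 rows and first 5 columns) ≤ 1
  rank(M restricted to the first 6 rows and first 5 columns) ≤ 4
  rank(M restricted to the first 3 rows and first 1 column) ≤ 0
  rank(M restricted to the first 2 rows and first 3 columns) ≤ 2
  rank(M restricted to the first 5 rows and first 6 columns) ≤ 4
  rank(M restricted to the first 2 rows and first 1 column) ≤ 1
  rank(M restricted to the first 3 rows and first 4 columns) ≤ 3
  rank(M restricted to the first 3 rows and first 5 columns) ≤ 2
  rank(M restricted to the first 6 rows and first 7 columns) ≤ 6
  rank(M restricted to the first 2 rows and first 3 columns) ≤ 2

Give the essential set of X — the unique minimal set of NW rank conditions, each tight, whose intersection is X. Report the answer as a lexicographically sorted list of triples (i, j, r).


Reconstructing r_w from the 13 given conditions:

  R[1]: 0  1  1  1  1  1  1
  R[2]: 0  1  1  1  1  1  2
  R[3]: 0  1  2  2  2  2  3
  R[4]: 1  2  3  3  3  3  4
  R[5]: 1  2  3  4  4  4  5
  R[6]: 1  2  3  4  4  5  6
  R[7]: 1  2  3  4  5  6  7

giving w = (2, 7, 3, 1, 4, 6, 5) via Δ²R.

3 SE-corners of the 8-cell Rothe diagram give Ess(w):

[(2, 6, 1), (3, 1, 0), (6, 5, 4)]


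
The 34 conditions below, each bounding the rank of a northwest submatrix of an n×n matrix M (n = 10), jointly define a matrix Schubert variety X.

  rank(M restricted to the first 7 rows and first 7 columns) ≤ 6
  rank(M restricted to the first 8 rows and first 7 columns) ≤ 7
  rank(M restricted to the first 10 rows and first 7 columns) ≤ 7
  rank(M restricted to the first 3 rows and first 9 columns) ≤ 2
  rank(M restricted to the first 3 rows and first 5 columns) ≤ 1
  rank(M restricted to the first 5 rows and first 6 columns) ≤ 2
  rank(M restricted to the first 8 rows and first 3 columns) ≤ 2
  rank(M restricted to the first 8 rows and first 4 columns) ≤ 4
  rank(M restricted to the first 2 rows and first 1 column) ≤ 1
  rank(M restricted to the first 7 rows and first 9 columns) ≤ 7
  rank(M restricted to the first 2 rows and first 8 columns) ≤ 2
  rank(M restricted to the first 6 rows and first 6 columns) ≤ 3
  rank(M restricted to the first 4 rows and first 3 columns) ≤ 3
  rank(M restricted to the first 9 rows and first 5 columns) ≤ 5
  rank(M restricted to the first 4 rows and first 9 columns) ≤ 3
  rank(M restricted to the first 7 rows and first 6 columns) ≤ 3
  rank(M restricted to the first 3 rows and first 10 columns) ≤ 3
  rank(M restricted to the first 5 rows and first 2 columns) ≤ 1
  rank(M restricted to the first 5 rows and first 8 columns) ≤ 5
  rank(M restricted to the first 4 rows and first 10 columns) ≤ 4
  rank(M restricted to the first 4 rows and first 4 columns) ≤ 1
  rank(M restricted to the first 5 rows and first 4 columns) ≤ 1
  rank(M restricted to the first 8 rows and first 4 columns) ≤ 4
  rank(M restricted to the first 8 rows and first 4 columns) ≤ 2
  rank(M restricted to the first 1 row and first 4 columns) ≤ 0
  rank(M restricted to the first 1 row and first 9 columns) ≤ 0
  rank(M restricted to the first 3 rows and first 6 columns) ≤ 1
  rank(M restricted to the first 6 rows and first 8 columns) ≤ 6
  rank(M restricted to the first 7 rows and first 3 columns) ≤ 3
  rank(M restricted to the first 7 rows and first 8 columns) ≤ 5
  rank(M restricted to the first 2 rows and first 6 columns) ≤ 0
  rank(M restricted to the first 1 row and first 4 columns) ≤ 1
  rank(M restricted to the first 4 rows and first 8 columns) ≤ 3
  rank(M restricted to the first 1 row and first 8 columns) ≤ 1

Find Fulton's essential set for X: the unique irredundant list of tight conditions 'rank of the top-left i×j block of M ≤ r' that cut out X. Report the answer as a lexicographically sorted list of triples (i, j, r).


Reconstructing r_w from the 34 given conditions:

  0, 0, 0, 0, 0, 0, 0, 0, 0, 1
  0, 0, 0, 0, 0, 0, 1, 1, 1, 2
  1, 1, 1, 1, 1, 1, 2, 2, 2, 3
  1, 1, 1, 1, 2, 2, 3, 3, 3, 4
  1, 1, 1, 1, 2, 2, 3, 4, 4, 5
  1, 2, 2, 2, 3, 3, 4, 5, 5, 6
  1, 2, 2, 2, 3, 3, 4, 5, 6, 7
  1, 2, 2, 2, 3, 4, 5, 6, 7, 8
  1, 2, 3, 3, 4, 5, 6, 7, 8, 9
  1, 2, 3, 4, 5, 6, 7, 8, 9, 10

giving w = (10, 7, 1, 5, 8, 2, 9, 6, 3, 4) via Δ²R.

Rothe diagram D(w) (27 cells), 6 SE-corners (essential conditions):

[(1, 9, 0), (2, 6, 0), (5, 4, 1), (5, 6, 2), (7, 6, 3), (8, 4, 2)]


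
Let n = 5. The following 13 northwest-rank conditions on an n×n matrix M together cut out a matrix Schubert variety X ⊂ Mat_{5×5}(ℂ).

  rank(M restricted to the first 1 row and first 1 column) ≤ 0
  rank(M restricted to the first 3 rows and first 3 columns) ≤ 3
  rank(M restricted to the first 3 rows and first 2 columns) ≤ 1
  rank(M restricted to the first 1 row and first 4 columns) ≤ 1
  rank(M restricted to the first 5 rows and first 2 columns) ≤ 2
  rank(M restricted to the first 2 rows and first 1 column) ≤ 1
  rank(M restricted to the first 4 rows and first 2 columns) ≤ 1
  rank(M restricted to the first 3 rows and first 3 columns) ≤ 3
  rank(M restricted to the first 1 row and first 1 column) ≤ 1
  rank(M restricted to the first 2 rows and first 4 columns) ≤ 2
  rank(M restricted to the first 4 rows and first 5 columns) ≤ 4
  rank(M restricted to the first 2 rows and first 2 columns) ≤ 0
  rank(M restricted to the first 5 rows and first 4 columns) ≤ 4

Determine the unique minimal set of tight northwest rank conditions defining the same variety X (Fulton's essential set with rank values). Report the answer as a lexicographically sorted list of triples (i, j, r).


Propagating the 13 rank bounds to every northwest block:

  0 0 1 1 1
  0 0 1 2 2
  1 1 2 3 3
  1 1 2 3 4
  1 2 3 4 5

reading off 1-entries of Δ²R: w = (3, 4, 1, 5, 2).

Fulton essential set (2 of the 5 Rothe cells):

[(2, 2, 0), (4, 2, 1)]


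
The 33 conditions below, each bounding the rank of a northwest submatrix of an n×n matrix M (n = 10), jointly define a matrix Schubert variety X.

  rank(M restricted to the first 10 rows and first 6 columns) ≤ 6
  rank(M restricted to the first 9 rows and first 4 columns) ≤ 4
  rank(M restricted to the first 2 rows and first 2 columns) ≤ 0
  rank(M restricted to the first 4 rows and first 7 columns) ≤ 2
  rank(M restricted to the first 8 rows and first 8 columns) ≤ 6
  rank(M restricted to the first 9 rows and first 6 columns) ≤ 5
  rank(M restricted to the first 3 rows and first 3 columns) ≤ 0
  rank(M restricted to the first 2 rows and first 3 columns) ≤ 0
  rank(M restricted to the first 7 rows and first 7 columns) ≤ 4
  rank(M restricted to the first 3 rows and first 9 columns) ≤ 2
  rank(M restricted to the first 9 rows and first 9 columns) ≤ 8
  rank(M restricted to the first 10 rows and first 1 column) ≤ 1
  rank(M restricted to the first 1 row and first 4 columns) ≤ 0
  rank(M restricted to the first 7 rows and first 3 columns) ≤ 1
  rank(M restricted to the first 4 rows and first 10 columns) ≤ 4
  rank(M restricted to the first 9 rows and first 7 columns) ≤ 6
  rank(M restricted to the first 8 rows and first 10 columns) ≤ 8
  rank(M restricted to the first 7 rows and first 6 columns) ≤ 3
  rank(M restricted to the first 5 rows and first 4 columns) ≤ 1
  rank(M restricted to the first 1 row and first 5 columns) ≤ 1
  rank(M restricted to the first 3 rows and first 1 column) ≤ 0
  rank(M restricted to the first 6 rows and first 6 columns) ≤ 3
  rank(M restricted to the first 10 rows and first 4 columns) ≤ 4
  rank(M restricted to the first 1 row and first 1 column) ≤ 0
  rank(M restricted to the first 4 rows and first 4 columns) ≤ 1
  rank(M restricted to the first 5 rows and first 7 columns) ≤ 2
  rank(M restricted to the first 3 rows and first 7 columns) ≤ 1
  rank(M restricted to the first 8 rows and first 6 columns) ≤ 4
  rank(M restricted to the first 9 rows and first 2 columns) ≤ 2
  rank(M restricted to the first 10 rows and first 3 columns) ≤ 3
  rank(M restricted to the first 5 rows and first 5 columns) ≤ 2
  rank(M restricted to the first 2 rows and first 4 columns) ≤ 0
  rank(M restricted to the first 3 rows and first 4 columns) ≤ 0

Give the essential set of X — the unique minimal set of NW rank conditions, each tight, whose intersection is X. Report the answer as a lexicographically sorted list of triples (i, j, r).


The tightest implied rank at each (i,j), from the 33 conditions:

  0 | 0 | 0 | 0 | 1 | 1 | 1 | 1 | 1 | 1
  0 | 0 | 0 | 0 | 1 | 1 | 1 | 2 | 2 | 2
  0 | 0 | 0 | 0 | 1 | 1 | 1 | 2 | 2 | 3
  1 | 1 | 1 | 1 | 2 | 2 | 2 | 3 | 3 | 4
  1 | 1 | 1 | 1 | 2 | 2 | 2 | 3 | 4 | 5
  1 | 1 | 1 | 2 | 3 | 3 | 3 | 4 | 5 | 6
  1 | 1 | 1 | 2 | 3 | 3 | 4 | 5 | 6 | 7
  1 | 2 | 2 | 3 | 4 | 4 | 5 | 6 | 7 | 8
  1 | 2 | 3 | 4 | 5 | 5 | 6 | 7 | 8 | 9
  1 | 2 | 3 | 4 | 5 | 6 | 7 | 8 | 9 | 10

second differences of R give the permutation w = (5, 8, 10, 1, 9, 4, 7, 2, 3, 6).

Rothe diagram D(w) (27 cells), 7 SE-corners (essential conditions):

[(3, 4, 0), (3, 7, 1), (3, 9, 2), (5, 4, 1), (5, 7, 2), (7, 3, 1), (7, 6, 3)]


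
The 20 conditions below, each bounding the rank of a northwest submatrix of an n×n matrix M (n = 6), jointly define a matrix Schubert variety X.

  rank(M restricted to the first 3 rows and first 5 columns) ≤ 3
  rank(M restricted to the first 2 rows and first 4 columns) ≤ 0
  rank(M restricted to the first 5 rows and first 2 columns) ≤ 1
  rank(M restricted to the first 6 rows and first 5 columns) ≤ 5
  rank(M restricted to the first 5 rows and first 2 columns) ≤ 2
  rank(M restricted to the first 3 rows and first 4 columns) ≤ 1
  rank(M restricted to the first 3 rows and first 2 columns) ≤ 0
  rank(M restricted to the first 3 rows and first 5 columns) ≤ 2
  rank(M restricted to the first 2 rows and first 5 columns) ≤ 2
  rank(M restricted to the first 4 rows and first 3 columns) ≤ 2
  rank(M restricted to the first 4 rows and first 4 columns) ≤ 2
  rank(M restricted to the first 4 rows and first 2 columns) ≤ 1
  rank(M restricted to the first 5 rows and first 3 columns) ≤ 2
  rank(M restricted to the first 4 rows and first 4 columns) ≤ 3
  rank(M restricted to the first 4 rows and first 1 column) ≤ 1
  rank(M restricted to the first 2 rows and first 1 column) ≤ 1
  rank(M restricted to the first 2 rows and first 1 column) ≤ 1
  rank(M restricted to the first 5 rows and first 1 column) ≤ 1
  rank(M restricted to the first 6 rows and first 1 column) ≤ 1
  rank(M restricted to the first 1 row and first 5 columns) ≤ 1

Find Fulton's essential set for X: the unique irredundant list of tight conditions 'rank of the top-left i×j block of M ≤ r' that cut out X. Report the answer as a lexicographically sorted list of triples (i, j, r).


Propagating the 20 rank bounds to every northwest block:

  row 1: 0  0  0  0  1  1
  row 2: 0  0  0  0  1  2
  row 3: 0  0  1  1  2  3
  row 4: 1  1  2  2  3  4
  row 5: 1  1  2  3  4  5
  row 6: 1  2  3  4  5  6

giving w = (5, 6, 3, 1, 4, 2) via Δ²R.

D(w) has 11 cells with 3 SE-corners; essential set:

[(2, 4, 0), (3, 2, 0), (5, 2, 1)]


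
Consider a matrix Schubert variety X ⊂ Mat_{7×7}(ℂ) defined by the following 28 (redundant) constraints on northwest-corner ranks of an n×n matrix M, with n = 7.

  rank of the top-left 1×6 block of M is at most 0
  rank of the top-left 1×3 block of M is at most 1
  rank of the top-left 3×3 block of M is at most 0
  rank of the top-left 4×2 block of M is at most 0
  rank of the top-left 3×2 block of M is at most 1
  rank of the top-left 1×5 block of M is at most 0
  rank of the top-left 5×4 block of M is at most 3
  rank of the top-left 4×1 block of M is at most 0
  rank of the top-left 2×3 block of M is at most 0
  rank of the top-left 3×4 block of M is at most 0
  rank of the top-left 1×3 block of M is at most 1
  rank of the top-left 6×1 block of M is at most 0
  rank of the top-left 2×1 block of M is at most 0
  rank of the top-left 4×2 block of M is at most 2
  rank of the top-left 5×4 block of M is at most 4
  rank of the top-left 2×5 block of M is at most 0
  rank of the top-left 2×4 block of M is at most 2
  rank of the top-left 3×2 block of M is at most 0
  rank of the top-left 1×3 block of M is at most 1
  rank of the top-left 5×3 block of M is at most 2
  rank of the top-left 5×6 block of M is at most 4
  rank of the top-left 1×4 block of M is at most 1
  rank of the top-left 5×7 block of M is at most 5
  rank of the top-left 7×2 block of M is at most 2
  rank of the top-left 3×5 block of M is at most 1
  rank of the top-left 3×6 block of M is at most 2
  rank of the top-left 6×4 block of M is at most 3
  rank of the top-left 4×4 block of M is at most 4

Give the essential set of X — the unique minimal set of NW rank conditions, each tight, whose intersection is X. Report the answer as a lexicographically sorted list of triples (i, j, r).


Rank table r_w(7×7) implied by the 28 constraints:

  row 1: 0 0 0 0 0 0 1
  row 2: 0 0 0 0 0 1 2
  row 3: 0 0 0 0 1 2 3
  row 4: 0 0 1 1 2 3 4
  row 5: 0 1 2 2 3 4 5
  row 6: 0 1 2 3 4 5 6
  row 7: 1 2 3 4 5 6 7

reading off 1-entries of Δ²R: w = (7, 6, 5, 3, 2, 4, 1).

|D(w)|=19, |Ess(w)|=5:

[(1, 6, 0), (2, 5, 0), (3, 4, 0), (4, 2, 0), (6, 1, 0)]


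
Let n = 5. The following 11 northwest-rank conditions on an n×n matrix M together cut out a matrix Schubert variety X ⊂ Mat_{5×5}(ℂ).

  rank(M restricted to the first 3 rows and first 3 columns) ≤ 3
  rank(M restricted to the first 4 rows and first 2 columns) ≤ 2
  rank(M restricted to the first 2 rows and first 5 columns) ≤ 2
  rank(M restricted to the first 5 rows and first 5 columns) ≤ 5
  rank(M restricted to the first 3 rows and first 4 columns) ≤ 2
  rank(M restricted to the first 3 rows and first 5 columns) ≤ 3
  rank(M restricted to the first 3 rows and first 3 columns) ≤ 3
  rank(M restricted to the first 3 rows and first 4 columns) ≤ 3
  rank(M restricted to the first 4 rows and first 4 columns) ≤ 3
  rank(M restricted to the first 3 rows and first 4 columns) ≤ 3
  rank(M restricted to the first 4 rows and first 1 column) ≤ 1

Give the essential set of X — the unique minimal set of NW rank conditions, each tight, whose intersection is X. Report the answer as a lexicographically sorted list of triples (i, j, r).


Reconstructing r_w from the 11 given conditions:

  i=1: 1 1 1 1 1
  i=2: 1 2 2 2 2
  i=3: 1 2 2 2 3
  i=4: 1 2 3 3 4
  i=5: 1 2 3 4 5

giving w = (1, 2, 5, 3, 4) via Δ²R.

|D(w)|=2, |Ess(w)|=1:

[(3, 4, 2)]


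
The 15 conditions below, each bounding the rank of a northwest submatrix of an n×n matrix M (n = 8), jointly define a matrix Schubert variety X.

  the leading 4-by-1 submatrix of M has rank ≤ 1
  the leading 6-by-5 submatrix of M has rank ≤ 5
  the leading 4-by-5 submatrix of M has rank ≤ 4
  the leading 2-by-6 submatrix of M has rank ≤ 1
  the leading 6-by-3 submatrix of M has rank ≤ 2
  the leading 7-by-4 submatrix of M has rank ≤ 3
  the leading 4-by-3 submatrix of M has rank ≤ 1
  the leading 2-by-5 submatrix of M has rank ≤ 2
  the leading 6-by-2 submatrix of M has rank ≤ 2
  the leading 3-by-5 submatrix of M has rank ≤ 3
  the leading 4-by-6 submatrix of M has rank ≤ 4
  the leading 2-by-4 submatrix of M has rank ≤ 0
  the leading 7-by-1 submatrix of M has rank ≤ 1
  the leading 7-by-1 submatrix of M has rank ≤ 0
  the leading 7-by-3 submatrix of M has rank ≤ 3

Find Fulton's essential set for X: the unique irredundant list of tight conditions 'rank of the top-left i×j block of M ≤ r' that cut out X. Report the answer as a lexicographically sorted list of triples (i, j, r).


Rank table r_w(8×8) implied by the 15 constraints:

  0 | 0 | 0 | 0 | 1 | 1 | 1 | 1
  0 | 0 | 0 | 0 | 1 | 1 | 2 | 2
  0 | 1 | 1 | 1 | 2 | 2 | 3 | 3
  0 | 1 | 1 | 2 | 3 | 3 | 4 | 4
  0 | 1 | 2 | 3 | 4 | 4 | 5 | 5
  0 | 1 | 2 | 3 | 4 | 5 | 6 | 6
  0 | 1 | 2 | 3 | 4 | 5 | 6 | 7
  1 | 2 | 3 | 4 | 5 | 6 | 7 | 8

reading off 1-entries of Δ²R: w = (5, 7, 2, 4, 3, 6, 8, 1).

Fulton essential set (4 of the 15 Rothe cells):

[(2, 4, 0), (2, 6, 1), (4, 3, 1), (7, 1, 0)]


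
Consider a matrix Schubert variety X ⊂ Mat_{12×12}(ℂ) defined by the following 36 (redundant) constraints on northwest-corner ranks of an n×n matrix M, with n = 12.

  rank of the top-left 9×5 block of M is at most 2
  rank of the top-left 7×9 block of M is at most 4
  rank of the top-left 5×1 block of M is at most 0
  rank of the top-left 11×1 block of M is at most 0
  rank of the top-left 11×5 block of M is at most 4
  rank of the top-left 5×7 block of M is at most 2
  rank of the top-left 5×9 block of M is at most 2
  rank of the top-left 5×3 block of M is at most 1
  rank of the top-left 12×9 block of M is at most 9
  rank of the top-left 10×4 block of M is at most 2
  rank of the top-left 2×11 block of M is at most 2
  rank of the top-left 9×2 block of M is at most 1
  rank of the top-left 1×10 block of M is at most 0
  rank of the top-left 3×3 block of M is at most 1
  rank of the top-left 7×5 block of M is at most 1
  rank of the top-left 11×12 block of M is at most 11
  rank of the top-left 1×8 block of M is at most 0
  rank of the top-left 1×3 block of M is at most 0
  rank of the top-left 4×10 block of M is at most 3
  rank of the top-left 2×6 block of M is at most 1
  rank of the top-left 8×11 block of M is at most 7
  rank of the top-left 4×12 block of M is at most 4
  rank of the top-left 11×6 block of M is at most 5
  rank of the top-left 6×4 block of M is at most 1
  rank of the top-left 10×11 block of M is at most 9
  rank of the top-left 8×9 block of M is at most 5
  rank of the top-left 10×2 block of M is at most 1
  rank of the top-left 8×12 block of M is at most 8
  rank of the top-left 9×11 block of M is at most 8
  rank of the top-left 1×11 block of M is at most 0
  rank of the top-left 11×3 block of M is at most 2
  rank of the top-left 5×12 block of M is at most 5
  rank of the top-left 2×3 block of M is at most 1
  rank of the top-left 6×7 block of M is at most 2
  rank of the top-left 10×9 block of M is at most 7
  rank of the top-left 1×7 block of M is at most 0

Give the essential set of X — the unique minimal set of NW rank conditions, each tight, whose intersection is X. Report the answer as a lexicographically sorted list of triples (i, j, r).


Recovering R(i,j) via the rank-extension bound from the 36 conditions:

  i=1: 0 0 0 0 0 0 0 0 0 0 0 1
  i=2: 0 1 1 1 1 1 1 1 1 1 1 2
  i=3: 0 1 1 1 1 2 2 2 2 2 2 3
  i=4: 0 1 1 1 1 2 2 2 2 3 3 4
  i=5: 0 1 1 1 1 2 2 2 2 3 4 5
  i=6: 0 1 1 1 1 2 2 3 3 4 5 6
  i=7: 0 1 1 1 1 2 3 4 4 5 6 7
  i=8: 0 1 2 2 2 3 4 5 5 6 7 8
  i=9: 0 1 2 2 2 3 4 5 6 7 8 9
  i=10: 0 1 2 2 3 4 5 6 7 8 9 10
  i=11: 0 1 2 3 4 5 6 7 8 9 10 11
  i=12: 1 2 3 4 5 6 7 8 9 10 11 12

the unique w with this rank table is (12, 2, 6, 10, 11, 8, 7, 3, 9, 5, 4, 1).

Fulton essential set (7 of the 46 Rothe cells):

[(1, 11, 0), (5, 9, 2), (6, 7, 2), (7, 5, 1), (9, 5, 2), (10, 4, 2), (11, 1, 0)]


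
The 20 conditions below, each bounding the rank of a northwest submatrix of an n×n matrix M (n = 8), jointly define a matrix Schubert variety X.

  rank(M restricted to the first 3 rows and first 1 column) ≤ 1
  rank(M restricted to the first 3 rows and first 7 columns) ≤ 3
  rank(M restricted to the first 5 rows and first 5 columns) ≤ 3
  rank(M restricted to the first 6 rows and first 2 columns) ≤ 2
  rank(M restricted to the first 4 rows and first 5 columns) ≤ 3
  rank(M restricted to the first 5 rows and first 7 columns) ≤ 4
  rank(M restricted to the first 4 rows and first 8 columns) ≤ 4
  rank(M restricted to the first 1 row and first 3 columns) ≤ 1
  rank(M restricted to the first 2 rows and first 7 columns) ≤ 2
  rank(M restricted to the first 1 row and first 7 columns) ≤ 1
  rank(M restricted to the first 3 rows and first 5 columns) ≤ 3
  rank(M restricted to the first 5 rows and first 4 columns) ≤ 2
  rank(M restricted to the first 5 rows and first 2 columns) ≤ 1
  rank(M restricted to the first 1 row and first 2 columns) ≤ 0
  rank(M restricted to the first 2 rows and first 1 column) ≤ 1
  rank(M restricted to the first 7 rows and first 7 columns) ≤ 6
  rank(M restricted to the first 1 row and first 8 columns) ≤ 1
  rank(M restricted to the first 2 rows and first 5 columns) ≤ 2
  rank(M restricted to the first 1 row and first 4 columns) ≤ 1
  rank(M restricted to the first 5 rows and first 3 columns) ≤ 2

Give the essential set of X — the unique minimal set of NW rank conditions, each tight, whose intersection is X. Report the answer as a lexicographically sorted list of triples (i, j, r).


Rank table r_w(8×8) implied by the 20 constraints:

  i=1: 0 0 1 1 1 1 1 1
  i=2: 1 1 2 2 2 2 2 2
  i=3: 1 1 2 2 3 3 3 3
  i=4: 1 1 2 2 3 4 4 4
  i=5: 1 1 2 2 3 4 4 5
  i=6: 1 2 3 3 4 5 5 6
  i=7: 1 2 3 4 5 6 6 7
  i=8: 1 2 3 4 5 6 7 8

second differences of R give the permutation w = (3, 1, 5, 6, 8, 2, 4, 7).

D(w) has 9 cells with 4 SE-corners; essential set:

[(1, 2, 0), (5, 2, 1), (5, 4, 2), (5, 7, 4)]


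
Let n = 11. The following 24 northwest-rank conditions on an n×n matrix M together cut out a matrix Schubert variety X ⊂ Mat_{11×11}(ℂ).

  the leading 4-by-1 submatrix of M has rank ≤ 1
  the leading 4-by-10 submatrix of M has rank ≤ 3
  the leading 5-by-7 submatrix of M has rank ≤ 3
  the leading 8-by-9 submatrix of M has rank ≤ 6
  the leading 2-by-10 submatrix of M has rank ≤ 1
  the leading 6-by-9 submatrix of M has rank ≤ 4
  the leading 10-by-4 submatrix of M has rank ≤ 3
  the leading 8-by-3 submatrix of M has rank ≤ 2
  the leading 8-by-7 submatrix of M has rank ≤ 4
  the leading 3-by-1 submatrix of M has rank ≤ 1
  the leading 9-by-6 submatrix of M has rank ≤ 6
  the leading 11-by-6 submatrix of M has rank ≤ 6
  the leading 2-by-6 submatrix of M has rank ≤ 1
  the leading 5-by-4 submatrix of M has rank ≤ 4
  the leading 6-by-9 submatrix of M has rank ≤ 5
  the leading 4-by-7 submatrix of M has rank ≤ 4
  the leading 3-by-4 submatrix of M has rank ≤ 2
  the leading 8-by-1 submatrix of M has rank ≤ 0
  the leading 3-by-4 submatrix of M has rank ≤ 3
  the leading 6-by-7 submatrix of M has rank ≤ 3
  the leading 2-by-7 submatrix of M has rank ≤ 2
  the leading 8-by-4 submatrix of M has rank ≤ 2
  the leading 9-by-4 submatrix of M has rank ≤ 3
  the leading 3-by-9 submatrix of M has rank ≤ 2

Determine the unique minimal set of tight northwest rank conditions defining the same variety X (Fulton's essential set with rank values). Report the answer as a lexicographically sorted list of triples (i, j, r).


Rank table r_w(11×11) implied by the 24 constraints:

  row 1: 0 | 1 | 1 | 1 | 1 | 1 | 1 | 1 | 1 | 1 | 1
  row 2: 0 | 1 | 1 | 1 | 1 | 1 | 1 | 1 | 1 | 1 | 2
  row 3: 0 | 1 | 2 | 2 | 2 | 2 | 2 | 2 | 2 | 2 | 3
  row 4: 0 | 1 | 2 | 2 | 3 | 3 | 3 | 3 | 3 | 3 | 4
  row 5: 0 | 1 | 2 | 2 | 3 | 3 | 3 | 4 | 4 | 4 | 5
  row 6: 0 | 1 | 2 | 2 | 3 | 3 | 3 | 4 | 4 | 5 | 6
  row 7: 0 | 1 | 2 | 2 | 3 | 4 | 4 | 5 | 5 | 6 | 7
  row 8: 0 | 1 | 2 | 2 | 3 | 4 | 4 | 5 | 6 | 7 | 8
  row 9: 1 | 2 | 3 | 3 | 4 | 5 | 5 | 6 | 7 | 8 | 9
  row 10: 1 | 2 | 3 | 3 | 4 | 5 | 6 | 7 | 8 | 9 | 10
  row 11: 1 | 2 | 3 | 4 | 5 | 6 | 7 | 8 | 9 | 10 | 11

the unique w with this rank table is (2, 11, 3, 5, 8, 10, 6, 9, 1, 7, 4).

Fulton essential set (7 of the 28 Rothe cells):

[(2, 10, 1), (6, 7, 3), (6, 9, 4), (8, 1, 0), (8, 4, 2), (8, 7, 4), (10, 4, 3)]


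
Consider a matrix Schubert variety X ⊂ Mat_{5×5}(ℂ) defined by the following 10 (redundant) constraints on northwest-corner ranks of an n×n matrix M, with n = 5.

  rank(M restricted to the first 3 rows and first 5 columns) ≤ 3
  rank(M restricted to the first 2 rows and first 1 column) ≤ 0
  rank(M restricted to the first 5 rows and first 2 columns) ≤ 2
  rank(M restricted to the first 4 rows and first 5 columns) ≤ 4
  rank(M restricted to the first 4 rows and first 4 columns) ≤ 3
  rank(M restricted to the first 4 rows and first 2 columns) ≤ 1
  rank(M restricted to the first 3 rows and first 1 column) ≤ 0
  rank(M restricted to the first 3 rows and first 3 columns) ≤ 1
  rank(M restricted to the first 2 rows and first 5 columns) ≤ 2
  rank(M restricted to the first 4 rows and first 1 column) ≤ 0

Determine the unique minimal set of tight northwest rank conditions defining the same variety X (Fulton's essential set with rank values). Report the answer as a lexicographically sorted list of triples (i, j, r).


The tightest implied rank at each (i,j), from the 10 conditions:

  0  1  1  1  1
  0  1  1  2  2
  0  1  1  2  3
  0  1  2  3  4
  1  2  3  4  5

giving w = (2, 4, 5, 3, 1) via Δ²R.

D(w) has 6 cells with 2 SE-corners; essential set:

[(3, 3, 1), (4, 1, 0)]


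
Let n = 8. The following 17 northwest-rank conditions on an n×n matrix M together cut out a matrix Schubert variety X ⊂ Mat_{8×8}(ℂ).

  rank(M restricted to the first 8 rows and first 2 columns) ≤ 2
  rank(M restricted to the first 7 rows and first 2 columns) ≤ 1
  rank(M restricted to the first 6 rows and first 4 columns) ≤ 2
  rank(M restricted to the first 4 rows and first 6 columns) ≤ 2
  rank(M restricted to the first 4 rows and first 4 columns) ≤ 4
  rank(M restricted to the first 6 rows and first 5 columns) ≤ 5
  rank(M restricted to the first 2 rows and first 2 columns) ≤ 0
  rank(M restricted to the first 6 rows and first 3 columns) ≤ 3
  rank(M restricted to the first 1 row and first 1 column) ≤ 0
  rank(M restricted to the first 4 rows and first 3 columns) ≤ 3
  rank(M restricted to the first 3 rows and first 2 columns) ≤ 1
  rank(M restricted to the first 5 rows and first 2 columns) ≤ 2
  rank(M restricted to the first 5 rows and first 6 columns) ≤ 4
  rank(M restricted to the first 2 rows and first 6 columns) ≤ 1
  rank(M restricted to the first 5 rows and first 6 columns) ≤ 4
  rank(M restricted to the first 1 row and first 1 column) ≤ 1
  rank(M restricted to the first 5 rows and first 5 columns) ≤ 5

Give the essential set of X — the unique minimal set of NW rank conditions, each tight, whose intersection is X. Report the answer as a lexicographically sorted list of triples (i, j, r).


Computing R[i][j] = min implied NW-rank bound (n=8, 17 conditions):

  R[1]: 0 | 0 | 1 | 1 | 1 | 1 | 1 | 1
  R[2]: 0 | 0 | 1 | 1 | 1 | 1 | 2 | 2
  R[3]: 1 | 1 | 2 | 2 | 2 | 2 | 3 | 3
  R[4]: 1 | 1 | 2 | 2 | 2 | 2 | 3 | 4
  R[5]: 1 | 1 | 2 | 2 | 3 | 3 | 4 | 5
  R[6]: 1 | 1 | 2 | 2 | 3 | 4 | 5 | 6
  R[7]: 1 | 1 | 2 | 3 | 4 | 5 | 6 | 7
  R[8]: 1 | 2 | 3 | 4 | 5 | 6 | 7 | 8

reading off 1-entries of Δ²R: w = (3, 7, 1, 8, 5, 6, 4, 2).

5 SE-corners of the 16-cell Rothe diagram give Ess(w):

[(2, 2, 0), (2, 6, 1), (4, 6, 2), (6, 4, 2), (7, 2, 1)]


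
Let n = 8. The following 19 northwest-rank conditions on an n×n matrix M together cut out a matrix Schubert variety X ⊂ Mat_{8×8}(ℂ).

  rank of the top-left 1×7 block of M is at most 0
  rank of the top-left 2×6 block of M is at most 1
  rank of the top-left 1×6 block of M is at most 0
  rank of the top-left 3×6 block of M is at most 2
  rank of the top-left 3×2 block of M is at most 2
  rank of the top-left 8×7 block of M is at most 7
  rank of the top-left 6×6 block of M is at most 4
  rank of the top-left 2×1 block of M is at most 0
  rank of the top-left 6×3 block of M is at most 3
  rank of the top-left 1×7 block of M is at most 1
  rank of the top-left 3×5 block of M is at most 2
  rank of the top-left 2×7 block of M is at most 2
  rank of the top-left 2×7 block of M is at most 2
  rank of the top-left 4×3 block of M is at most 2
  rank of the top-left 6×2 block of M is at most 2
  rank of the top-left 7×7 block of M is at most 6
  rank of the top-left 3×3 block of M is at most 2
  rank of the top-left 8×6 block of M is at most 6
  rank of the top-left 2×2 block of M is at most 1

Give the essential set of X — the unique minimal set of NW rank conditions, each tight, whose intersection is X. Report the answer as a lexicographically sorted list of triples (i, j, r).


Recovering R(i,j) via the rank-extension bound from the 19 conditions:

  row 1: 0, 0, 0, 0, 0, 0, 0, 1
  row 2: 0, 1, 1, 1, 1, 1, 1, 2
  row 3: 1, 2, 2, 2, 2, 2, 2, 3
  row 4: 1, 2, 2, 3, 3, 3, 3, 4
  row 5: 1, 2, 3, 4, 4, 4, 4, 5
  row 6: 1, 2, 3, 4, 4, 4, 5, 6
  row 7: 1, 2, 3, 4, 5, 5, 6, 7
  row 8: 1, 2, 3, 4, 5, 6, 7, 8

second differences of R give the permutation w = (8, 2, 1, 4, 3, 7, 5, 6).

Fulton essential set (4 of the 11 Rothe cells):

[(1, 7, 0), (2, 1, 0), (4, 3, 2), (6, 6, 4)]
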